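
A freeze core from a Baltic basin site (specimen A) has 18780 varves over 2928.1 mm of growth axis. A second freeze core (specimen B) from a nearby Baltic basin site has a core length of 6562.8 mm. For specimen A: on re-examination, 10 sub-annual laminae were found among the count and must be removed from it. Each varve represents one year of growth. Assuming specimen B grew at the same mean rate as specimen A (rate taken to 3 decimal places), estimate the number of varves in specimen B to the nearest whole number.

42069 varves

Specimen A: correcting the raw count gives 18780 − 10 = 18770 true varves.
A: Mean rate = 2928.1 mm / 18770 years ≈ 0.156 mm/year.
B spans 6562.8 / 0.156 = 42069.23 years ≈ 42069 varves.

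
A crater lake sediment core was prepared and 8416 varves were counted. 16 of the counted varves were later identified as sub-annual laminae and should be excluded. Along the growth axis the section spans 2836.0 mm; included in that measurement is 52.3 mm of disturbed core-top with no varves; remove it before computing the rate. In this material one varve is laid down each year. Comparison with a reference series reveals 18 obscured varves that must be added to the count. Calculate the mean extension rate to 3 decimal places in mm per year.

0.331 mm per year

Correcting the raw count gives 8416 − 16 + 18 = 8418 true varves.
Net length = 2836.0 − 52.3 = 2783.7 mm.
2783.7 mm over 8418 years gives 2783.7 / 8418 ≈ 0.331 mm per year.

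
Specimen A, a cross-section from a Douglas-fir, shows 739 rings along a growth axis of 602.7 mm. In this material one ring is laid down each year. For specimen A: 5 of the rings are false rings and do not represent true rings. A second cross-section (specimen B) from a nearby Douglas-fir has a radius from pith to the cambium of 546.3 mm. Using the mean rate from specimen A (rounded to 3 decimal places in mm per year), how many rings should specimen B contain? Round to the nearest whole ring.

665 rings

Specimen A: after corrections the count is 739 − 5 = 734 rings.
A: Extension rate ≈ 602.7 / 734 = 0.821 mm per year.
Specimen B: 546.3 mm / 0.821 mm per year = 665.41 years ≈ 665 rings.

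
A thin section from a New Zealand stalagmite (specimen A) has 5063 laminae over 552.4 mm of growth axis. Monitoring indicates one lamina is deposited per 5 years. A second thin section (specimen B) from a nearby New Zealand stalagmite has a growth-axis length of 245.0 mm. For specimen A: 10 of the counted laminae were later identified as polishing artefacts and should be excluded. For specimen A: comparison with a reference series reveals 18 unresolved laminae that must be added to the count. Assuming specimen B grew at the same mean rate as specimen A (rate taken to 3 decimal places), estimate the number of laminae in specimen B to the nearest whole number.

Specimen A: true lamina count = 5063 − 10 + 18 = 5071.
Specimen A: multiplying by 5 years per lamina: 5071 × 5 = 25355 years.
A: 552.4 mm over 25355 years gives 552.4 / 25355 ≈ 0.022 mm/yr.
Specimen B: 245.0 mm / 0.022 mm per year = 11136.36 years; at 5 years per lamina that is 11136.36 / 5 ≈ 2227 laminae.

2227 laminae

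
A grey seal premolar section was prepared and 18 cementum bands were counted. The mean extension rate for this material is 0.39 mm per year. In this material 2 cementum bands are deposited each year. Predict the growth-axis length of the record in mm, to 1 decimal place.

3.5 mm

Dividing by 2 cementum bands per year: 18 / 2 = 9 years.
Length ≈ 0.39 × 9 = 3.5 mm.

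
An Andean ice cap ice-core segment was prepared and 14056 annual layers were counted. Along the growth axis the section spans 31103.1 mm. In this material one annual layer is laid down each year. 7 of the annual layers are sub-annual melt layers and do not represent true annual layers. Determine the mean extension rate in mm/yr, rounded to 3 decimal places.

2.214 mm/yr

True annual layer count = 14056 − 7 = 14049.
31103.1 mm over 14049 years gives 31103.1 / 14049 ≈ 2.214 mm/yr.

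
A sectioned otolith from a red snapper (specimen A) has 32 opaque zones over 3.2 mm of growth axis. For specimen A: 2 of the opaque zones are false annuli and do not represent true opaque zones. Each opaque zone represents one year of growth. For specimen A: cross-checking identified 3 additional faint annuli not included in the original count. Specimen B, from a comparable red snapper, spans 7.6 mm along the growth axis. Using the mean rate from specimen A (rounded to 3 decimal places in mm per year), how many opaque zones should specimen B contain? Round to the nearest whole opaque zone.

78 opaque zones

Specimen A: true opaque zone count = 32 − 2 + 3 = 33.
A: Mean rate = 3.2 mm / 33 years ≈ 0.097 mm/yr.
For B, 7.6 / 0.097 = 78.35 years ≈ 78 opaque zones.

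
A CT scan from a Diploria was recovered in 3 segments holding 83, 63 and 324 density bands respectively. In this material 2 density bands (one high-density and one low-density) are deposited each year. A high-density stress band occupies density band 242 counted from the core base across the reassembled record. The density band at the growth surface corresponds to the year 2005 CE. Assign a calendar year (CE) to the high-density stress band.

Total density bands = 83 + 63 + 324 = 470.
The high-density stress band sits at density band 242 from the core base, so 470 − 242 = 228 density bands formed after it.
With 2 density bands per year, 228 / 2 = 114 years.
Counting back 114 years from 2005 CE places the high-density stress band in 2005 − 114 = 1891 CE.

1891 CE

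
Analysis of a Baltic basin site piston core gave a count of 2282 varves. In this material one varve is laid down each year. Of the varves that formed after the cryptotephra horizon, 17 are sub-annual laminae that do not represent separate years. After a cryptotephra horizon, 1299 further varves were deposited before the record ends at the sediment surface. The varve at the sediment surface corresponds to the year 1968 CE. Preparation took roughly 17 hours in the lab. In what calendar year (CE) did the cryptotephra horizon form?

686 CE

1299 varves formed after the cryptotephra horizon.
Removing the 17 false varves leaves 1299 − 17 = 1282 true varves beyond the cryptotephra horizon.
The varve at the sediment surface is 1968 CE, so the cryptotephra horizon dates to 1968 − 1282 = 686 CE.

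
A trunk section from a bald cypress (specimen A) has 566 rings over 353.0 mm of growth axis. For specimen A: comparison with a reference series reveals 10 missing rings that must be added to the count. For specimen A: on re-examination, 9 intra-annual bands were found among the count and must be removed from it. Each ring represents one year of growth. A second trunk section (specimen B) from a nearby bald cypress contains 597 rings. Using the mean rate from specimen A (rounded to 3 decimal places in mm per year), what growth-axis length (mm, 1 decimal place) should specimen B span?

371.9 mm

Specimen A: correcting the raw count gives 566 − 9 + 10 = 567 true rings.
A: 353.0 mm over 567 years gives 353.0 / 567 ≈ 0.623 mm/year.
For B, 0.623 mm/year × 597 years = 371.9 mm.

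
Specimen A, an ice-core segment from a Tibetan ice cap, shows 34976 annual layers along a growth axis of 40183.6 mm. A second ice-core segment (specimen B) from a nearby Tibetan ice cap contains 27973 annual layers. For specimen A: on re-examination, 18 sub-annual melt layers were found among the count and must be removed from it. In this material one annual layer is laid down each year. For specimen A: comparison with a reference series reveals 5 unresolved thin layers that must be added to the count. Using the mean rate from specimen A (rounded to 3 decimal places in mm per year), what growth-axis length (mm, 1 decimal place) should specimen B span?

32141.0 mm

Specimen A: adjusted count: 34976 − 18 + 5 = 34963 annual layers.
A: Extension rate ≈ 40183.6 / 34963 = 1.149 mm per year.
Length of B = 1.149 × 27973 = 32141.0 mm.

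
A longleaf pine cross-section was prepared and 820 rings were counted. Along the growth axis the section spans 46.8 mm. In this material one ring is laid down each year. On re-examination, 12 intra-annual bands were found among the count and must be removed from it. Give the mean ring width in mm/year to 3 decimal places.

Adjusted count: 820 − 12 = 808 rings.
46.8 mm over 808 years gives 46.8 / 808 ≈ 0.058 mm/year.

0.058 mm/year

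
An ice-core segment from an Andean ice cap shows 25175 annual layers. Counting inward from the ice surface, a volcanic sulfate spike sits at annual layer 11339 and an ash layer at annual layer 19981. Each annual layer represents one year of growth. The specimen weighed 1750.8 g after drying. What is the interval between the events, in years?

The two markers are separated by 19981 − 11339 = 8642 annual layers.
At one annual layer per year, 8642 years elapsed between them.

8642 yr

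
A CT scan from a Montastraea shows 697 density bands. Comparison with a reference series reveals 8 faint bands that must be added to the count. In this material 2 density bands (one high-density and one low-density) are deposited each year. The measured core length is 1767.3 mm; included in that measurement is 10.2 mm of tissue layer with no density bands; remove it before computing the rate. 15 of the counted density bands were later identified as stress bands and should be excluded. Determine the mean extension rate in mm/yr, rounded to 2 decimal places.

After corrections the count is 697 − 15 + 8 = 690 density bands.
With 2 density bands per year, 690 / 2 = 345 years.
The growth record spans 1767.3 − 10.2 = 1757.1 mm.
Mean rate = 1757.1 mm / 345 years ≈ 5.09 mm/yr.

5.09 mm/yr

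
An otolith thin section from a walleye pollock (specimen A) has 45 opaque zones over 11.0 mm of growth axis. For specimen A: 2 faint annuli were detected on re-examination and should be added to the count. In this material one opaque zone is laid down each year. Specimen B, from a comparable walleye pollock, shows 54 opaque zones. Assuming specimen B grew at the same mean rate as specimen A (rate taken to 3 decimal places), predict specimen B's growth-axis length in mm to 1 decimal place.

Specimen A: true opaque zone count = 45 + 2 = 47.
A: Mean rate = 11.0 mm / 47 years ≈ 0.234 mm per year.
For B, 0.234 mm/year × 54 years = 12.6 mm.

12.6 mm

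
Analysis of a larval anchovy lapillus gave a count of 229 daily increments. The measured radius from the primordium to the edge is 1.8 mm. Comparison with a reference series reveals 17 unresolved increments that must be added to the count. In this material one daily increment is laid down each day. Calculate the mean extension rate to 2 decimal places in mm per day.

Correcting the raw count gives 229 + 17 = 246 true daily increments.
Mean rate = 1.8 mm / 246 days ≈ 0.01 mm per day.

0.01 mm per day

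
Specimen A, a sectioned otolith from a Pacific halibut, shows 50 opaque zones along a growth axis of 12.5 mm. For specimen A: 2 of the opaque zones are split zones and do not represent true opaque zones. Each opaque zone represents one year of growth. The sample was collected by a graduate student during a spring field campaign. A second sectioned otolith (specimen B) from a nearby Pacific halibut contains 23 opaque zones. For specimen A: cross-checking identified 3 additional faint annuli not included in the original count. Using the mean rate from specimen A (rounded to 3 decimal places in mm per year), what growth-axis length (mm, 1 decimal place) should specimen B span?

Specimen A: adjusted count: 50 − 2 + 3 = 51 opaque zones.
A: Mean rate = 12.5 mm / 51 years ≈ 0.245 mm/year.
B's length ≈ 0.245 × 23 = 5.6 mm.

5.6 mm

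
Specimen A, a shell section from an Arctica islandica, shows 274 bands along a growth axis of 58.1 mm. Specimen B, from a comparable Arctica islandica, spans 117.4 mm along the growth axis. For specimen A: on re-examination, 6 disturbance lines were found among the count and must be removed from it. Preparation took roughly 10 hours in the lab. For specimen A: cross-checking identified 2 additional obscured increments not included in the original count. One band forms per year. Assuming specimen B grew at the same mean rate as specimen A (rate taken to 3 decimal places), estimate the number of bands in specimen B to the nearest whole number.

546 bands

Specimen A: correcting the raw count gives 274 − 6 + 2 = 270 true bands.
A: Mean rate = 58.1 mm / 270 years ≈ 0.215 mm/yr.
For B, 117.4 / 0.215 = 546.05 years ≈ 546 bands.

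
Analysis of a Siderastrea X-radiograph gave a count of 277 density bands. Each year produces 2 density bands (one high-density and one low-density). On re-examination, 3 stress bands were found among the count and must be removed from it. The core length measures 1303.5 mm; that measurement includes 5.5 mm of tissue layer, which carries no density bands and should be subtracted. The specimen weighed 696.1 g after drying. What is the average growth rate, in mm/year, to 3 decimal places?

Adjusted count: 277 − 3 = 274 density bands.
274 density bands at 2 per year is 274 / 2 = 137 years.
Removing the 5.5 mm offcut leaves 1303.5 − 5.5 = 1298.0 mm.
Extension rate ≈ 1298.0 / 137 = 9.474 mm/year.

9.474 mm/year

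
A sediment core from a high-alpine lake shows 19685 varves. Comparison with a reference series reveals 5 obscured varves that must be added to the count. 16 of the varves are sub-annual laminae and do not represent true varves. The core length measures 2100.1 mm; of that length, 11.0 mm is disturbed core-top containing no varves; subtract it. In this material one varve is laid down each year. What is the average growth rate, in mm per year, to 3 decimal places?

0.106 mm per year

Correcting the raw count gives 19685 − 16 + 5 = 19674 true varves.
Net length = 2100.1 − 11.0 = 2089.1 mm.
2089.1 mm over 19674 years gives 2089.1 / 19674 ≈ 0.106 mm per year.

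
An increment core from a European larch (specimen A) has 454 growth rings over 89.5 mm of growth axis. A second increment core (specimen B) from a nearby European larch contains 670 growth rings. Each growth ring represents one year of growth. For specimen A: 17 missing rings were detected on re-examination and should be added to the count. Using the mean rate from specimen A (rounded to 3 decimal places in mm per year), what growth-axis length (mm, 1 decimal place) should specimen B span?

127.3 mm

Specimen A: true growth ring count = 454 + 17 = 471.
A: 89.5 mm over 471 years gives 89.5 / 471 ≈ 0.190 mm per year.
For B, 0.190 mm/year × 670 years = 127.3 mm.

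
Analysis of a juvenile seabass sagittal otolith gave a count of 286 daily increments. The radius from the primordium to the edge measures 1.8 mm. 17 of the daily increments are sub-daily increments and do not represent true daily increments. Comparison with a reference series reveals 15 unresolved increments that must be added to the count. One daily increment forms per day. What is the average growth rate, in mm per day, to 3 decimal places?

Adjusted count: 286 − 17 + 15 = 284 daily increments.
Extension rate ≈ 1.8 / 284 = 0.006 mm per day.

0.006 mm per day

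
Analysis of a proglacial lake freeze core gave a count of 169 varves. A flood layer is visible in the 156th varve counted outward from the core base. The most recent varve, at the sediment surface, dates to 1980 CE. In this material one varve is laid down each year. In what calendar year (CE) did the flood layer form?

The flood layer sits at varve 156 from the core base, so 169 − 156 = 13 varves formed after it.
1980 − 13 = 1967 CE.

1967 CE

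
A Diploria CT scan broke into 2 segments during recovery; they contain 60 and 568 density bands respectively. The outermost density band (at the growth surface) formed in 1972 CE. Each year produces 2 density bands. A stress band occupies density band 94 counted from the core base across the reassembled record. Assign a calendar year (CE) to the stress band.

Total density bands = 60 + 568 = 628.
Between density band 94 and the growth surface there are 628 − 94 = 534 density bands.
534 density bands at 2 per year is 534 / 2 = 267 years.
The density band at the growth surface is 1972 CE, so the stress band dates to 1972 − 267 = 1705 CE.

1705 CE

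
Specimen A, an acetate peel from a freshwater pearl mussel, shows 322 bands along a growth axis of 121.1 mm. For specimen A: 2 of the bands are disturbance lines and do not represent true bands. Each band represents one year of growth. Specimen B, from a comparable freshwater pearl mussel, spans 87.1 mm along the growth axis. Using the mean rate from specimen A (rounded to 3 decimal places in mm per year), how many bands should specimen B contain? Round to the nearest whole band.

Specimen A: adjusted count: 322 − 2 = 320 bands.
A: Mean rate = 121.1 mm / 320 years ≈ 0.378 mm per year.
B spans 87.1 / 0.378 = 230.42 years ≈ 230 bands.

230 bands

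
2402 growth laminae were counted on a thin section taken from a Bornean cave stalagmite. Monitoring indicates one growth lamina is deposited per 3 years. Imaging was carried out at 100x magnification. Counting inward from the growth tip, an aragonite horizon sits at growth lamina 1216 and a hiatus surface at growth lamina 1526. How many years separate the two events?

930 years

The two markers are separated by 1526 − 1216 = 310 growth laminae.
At 3 years per growth lamina, 310 × 3 = 930 years.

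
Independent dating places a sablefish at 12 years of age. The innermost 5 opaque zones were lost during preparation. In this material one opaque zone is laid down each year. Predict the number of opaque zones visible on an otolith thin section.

One opaque zone per year gives 12 opaque zones over 12 years.
12 − 5 missed = 7 opaque zones expected in the prepared section.

7 opaque zones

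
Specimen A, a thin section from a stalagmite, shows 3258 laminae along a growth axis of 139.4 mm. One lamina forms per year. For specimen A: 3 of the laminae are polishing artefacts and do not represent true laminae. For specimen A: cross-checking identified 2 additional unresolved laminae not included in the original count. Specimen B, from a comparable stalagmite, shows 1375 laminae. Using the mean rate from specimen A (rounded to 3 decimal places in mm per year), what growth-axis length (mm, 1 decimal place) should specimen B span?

Specimen A: correcting the raw count gives 3258 − 3 + 2 = 3257 true laminae.
A: Extension rate ≈ 139.4 / 3257 = 0.043 mm per year.
For B, 0.043 mm/year × 1375 years = 59.1 mm.

59.1 mm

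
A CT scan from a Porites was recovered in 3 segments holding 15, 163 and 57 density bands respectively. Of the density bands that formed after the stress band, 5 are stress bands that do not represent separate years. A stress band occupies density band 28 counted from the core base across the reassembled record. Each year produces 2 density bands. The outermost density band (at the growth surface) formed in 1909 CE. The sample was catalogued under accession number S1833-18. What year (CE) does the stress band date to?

1808 CE

Total density bands = 15 + 163 + 57 = 235.
The stress band sits at density band 28 from the core base, so 235 − 28 = 207 density bands formed after it.
207 − 5 false = 202 true density bands after the stress band.
Dividing by 2 density bands per year: 202 / 2 = 101 years.
The density band at the growth surface is 1909 CE, so the stress band dates to 1909 − 101 = 1808 CE.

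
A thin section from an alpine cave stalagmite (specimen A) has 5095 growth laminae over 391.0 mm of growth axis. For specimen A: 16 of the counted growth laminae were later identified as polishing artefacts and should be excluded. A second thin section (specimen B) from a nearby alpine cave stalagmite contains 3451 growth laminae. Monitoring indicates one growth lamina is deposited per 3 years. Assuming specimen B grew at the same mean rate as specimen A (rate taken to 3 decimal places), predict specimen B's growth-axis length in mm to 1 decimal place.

269.2 mm

Specimen A: after corrections the count is 5095 − 16 = 5079 growth laminae.
Specimen A: multiplying by 3 years per growth lamina: 5079 × 3 = 15237 years.
A: Mean rate = 391.0 mm / 15237 years ≈ 0.026 mm per year.
Specimen B: 3451 growth laminae at 3 years each span 3451 × 3 = 10353 years. B's length ≈ 0.026 × 10353 = 269.2 mm.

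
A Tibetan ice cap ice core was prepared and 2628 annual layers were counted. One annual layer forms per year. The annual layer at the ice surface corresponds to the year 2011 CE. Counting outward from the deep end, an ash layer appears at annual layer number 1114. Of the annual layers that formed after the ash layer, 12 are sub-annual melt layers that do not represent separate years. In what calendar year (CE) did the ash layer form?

509 CE

2628 − 1114 = 1514 annual layers lie beyond the ash layer toward the ice surface.
Excluding 12 false annual layers: 1514 − 12 = 1502.
Counting back 1502 years from 2011 CE places the ash layer in 2011 − 1502 = 509 CE.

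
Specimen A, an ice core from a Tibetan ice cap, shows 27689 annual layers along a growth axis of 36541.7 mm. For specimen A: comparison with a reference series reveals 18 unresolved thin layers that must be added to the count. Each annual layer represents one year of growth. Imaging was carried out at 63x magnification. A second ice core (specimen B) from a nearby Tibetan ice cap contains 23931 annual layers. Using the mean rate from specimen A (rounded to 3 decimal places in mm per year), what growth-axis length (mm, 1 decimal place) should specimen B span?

31565.0 mm

Specimen A: after corrections the count is 27689 + 18 = 27707 annual layers.
A: Extension rate ≈ 36541.7 / 27707 = 1.319 mm per year.
For B, 1.319 mm/year × 23931 years = 31565.0 mm.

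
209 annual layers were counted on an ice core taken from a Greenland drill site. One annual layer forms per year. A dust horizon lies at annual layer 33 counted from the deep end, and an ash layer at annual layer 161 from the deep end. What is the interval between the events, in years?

Separation: 161 − 33 = 128 annual layers.
That is 128 years at one annual layer per year.

128 years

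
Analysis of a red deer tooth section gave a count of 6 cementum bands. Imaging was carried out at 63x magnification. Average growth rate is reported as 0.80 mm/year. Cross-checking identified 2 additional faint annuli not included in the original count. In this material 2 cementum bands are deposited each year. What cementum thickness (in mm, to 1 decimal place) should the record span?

After corrections the count is 6 + 2 = 8 cementum bands.
8 cementum bands at 2 per year is 8 / 2 = 4 years.
Predicted length = 0.80 mm/year × 4 years = 3.2 mm.

3.2 mm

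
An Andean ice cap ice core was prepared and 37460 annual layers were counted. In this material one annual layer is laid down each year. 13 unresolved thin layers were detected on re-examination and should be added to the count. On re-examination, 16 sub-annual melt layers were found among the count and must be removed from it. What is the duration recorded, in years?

Correcting the raw count gives 37460 − 16 + 13 = 37457 true annual layers.
At one annual layer per year, that is 37457 years.

37457 years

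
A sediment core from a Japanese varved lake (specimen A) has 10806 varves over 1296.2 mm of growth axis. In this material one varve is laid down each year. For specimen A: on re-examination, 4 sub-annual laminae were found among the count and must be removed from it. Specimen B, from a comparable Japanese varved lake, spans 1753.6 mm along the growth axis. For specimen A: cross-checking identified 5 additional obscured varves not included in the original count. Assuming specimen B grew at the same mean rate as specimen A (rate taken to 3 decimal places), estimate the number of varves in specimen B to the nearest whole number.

14613 varves

Specimen A: true varve count = 10806 − 4 + 5 = 10807.
A: Extension rate ≈ 1296.2 / 10807 = 0.120 mm per year.
For B, 1753.6 / 0.120 = 14613.33 years ≈ 14613 varves.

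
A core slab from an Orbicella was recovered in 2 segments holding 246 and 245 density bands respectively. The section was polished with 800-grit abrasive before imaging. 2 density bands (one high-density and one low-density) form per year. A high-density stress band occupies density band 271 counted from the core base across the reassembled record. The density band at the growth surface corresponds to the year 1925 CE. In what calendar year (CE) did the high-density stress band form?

1815 CE

Total density bands = 246 + 245 = 491.
The high-density stress band sits at density band 271 from the core base, so 491 − 271 = 220 density bands formed after it.
220 density bands at 2 per year is 220 / 2 = 110 years.
1925 − 110 = 1815 CE.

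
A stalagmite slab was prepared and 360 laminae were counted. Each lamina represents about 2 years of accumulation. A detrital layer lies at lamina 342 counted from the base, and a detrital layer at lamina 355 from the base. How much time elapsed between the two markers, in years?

26 years

The two markers are separated by 355 − 342 = 13 laminae.
At 2 years per lamina, 13 × 2 = 26 years.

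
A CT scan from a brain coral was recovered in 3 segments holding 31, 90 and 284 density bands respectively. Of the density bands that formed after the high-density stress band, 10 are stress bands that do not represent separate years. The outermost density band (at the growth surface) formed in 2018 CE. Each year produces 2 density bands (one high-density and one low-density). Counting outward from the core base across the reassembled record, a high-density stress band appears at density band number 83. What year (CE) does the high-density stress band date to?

Total density bands = 31 + 90 + 284 = 405.
The high-density stress band sits at density band 83 from the core base, so 405 − 83 = 322 density bands formed after it.
Excluding 10 false density bands: 322 − 10 = 312.
Dividing by 2 density bands per year: 312 / 2 = 156 years.
The density band at the growth surface is 2018 CE, so the high-density stress band dates to 2018 − 156 = 1862 CE.

1862 CE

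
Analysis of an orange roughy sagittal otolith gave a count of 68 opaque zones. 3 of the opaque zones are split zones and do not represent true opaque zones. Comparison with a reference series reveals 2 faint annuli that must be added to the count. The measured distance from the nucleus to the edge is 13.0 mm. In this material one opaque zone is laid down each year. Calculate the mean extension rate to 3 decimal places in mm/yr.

0.194 mm/yr

Adjusted count: 68 − 3 + 2 = 67 opaque zones.
13.0 mm over 67 years gives 13.0 / 67 ≈ 0.194 mm/yr.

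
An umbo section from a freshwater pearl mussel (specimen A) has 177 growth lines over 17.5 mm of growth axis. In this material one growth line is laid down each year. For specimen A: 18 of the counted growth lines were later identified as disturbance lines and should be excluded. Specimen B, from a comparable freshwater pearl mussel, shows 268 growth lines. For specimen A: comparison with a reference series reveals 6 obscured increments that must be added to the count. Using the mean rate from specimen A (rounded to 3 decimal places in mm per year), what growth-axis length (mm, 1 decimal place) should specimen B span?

Specimen A: true growth line count = 177 − 18 + 6 = 165.
A: 17.5 mm over 165 years gives 17.5 / 165 ≈ 0.106 mm per year.
Length of B = 0.106 × 268 = 28.4 mm.

28.4 mm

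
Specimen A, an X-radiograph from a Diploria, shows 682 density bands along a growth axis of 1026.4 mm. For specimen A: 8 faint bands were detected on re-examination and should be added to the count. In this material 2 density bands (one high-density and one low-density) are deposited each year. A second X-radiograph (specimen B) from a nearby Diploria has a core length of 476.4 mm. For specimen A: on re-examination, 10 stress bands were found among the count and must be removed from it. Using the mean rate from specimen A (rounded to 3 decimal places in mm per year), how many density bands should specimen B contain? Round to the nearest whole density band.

Specimen A: correcting the raw count gives 682 − 10 + 8 = 680 true density bands.
Specimen A: dividing by 2 density bands per year: 680 / 2 = 340 years.
A: Mean rate = 1026.4 mm / 340 years ≈ 3.019 mm per year.
B spans 476.4 / 3.019 = 157.80 years; at 2 density bands per year that is 157.80 × 2 ≈ 316 density bands.

316 density bands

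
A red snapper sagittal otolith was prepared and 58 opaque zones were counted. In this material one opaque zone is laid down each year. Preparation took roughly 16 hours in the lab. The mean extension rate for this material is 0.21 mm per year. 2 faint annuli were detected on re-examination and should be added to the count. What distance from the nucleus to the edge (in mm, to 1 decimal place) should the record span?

True opaque zone count = 58 + 2 = 60.
Predicted length = 0.21 mm/year × 60 years = 12.6 mm.

12.6 mm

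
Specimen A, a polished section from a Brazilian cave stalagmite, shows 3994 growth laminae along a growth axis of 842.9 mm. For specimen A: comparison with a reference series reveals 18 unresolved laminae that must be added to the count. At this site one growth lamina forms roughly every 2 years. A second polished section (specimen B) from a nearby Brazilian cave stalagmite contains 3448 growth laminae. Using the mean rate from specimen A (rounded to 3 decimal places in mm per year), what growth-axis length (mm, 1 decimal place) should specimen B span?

724.1 mm

Specimen A: after corrections the count is 3994 + 18 = 4012 growth laminae.
Specimen A: multiplying by 2 years per growth lamina: 4012 × 2 = 8024 years.
A: Mean rate = 842.9 mm / 8024 years ≈ 0.105 mm/year.
Specimen B: at 2 years per growth lamina, 3448 × 2 = 6896 years. Length of B = 0.105 × 6896 = 724.1 mm.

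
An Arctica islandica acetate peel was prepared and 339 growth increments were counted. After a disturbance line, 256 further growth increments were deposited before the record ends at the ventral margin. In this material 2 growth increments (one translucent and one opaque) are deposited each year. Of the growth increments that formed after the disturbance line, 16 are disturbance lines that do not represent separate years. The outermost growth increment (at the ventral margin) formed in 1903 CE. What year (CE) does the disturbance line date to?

1783 CE

256 growth increments formed after the disturbance line.
Removing the 16 false growth increments leaves 256 − 16 = 240 true growth increments beyond the disturbance line.
Dividing by 2 growth increments per year: 240 / 2 = 120 years.
Counting back 120 years from 1903 CE places the disturbance line in 1903 − 120 = 1783 CE.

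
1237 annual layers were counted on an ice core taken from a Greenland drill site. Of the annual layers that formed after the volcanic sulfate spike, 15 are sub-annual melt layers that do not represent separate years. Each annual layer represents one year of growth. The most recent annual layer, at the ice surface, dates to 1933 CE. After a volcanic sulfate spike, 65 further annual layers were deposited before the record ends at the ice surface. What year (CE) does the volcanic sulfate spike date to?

65 annual layers post-date the volcanic sulfate spike.
65 − 15 false = 50 true annual layers after the volcanic sulfate spike.
1933 − 50 = 1883 CE.

1883 CE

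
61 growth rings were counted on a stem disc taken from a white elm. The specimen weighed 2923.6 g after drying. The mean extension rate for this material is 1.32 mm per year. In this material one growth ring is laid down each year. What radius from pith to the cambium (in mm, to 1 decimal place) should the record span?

80.5 mm

The record spans 61 years at 1.32 mm per year.
61 years at 1.32 mm/year gives 1.32 × 61 = 80.5 mm.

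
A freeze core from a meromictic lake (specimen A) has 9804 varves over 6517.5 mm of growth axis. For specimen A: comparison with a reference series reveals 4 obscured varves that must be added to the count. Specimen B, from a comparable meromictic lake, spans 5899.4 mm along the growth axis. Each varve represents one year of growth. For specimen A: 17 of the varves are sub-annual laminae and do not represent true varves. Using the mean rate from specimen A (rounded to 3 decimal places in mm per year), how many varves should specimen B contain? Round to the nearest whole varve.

Specimen A: true varve count = 9804 − 17 + 4 = 9791.
A: Mean rate = 6517.5 mm / 9791 years ≈ 0.666 mm per year.
For B, 5899.4 / 0.666 = 8857.96 years ≈ 8858 varves.

8858 varves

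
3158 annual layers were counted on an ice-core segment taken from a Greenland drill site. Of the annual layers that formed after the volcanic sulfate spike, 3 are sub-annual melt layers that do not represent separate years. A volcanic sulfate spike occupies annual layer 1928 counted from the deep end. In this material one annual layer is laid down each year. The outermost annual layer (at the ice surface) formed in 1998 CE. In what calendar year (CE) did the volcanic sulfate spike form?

771 CE

The volcanic sulfate spike sits at annual layer 1928 from the deep end, so 3158 − 1928 = 1230 annual layers formed after it.
Removing the 3 false annual layers leaves 1230 − 3 = 1227 true annual layers beyond the volcanic sulfate spike.
Counting back 1227 years from 1998 CE places the volcanic sulfate spike in 1998 − 1227 = 771 CE.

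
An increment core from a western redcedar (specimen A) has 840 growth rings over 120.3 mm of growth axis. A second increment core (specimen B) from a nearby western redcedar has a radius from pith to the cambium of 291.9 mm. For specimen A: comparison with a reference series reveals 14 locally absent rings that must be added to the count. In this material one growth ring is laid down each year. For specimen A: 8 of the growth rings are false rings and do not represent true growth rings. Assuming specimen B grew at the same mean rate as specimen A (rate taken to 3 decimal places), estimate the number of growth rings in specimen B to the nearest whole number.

Specimen A: adjusted count: 840 − 8 + 14 = 846 growth rings.
A: 120.3 mm over 846 years gives 120.3 / 846 ≈ 0.142 mm/year.
Specimen B: 291.9 mm / 0.142 mm per year = 2055.63 years ≈ 2056 growth rings.

2056 growth rings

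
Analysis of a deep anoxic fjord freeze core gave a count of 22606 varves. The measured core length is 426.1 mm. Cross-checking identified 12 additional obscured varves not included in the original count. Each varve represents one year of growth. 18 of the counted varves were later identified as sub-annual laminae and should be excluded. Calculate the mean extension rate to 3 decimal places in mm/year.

0.019 mm/year

After corrections the count is 22606 − 18 + 12 = 22600 varves.
Mean rate = 426.1 mm / 22600 years ≈ 0.019 mm/year.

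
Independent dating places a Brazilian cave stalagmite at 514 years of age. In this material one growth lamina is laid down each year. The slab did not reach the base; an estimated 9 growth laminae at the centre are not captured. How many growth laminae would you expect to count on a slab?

Expected growth laminae over 514 years: 514.
514 − 9 missed = 505 growth laminae expected in the prepared section.

505 growth laminae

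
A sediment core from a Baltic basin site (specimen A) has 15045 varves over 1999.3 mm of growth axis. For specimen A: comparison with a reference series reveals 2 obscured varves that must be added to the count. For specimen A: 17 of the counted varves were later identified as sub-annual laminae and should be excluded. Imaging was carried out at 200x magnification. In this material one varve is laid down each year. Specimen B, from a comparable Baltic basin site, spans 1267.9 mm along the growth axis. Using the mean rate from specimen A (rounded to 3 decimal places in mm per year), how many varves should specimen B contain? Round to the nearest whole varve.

Specimen A: adjusted count: 15045 − 17 + 2 = 15030 varves.
A: Mean rate = 1999.3 mm / 15030 years ≈ 0.133 mm/year.
B spans 1267.9 / 0.133 = 9533.08 years ≈ 9533 varves.

9533 varves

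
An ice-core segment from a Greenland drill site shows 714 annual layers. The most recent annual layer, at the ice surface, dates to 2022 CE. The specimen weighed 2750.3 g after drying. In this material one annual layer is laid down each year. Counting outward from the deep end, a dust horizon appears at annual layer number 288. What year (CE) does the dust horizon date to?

The dust horizon sits at annual layer 288 from the deep end, so 714 − 288 = 426 annual layers formed after it.
The annual layer at the ice surface is 2022 CE, so the dust horizon dates to 2022 − 426 = 1596 CE.

1596 CE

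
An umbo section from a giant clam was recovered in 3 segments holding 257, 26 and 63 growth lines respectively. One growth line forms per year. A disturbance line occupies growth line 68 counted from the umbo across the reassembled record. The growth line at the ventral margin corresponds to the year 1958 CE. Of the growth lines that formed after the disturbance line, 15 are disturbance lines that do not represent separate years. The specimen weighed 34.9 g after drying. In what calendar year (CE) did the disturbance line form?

Total growth lines = 257 + 26 + 63 = 346.
The disturbance line sits at growth line 68 from the umbo, so 346 − 68 = 278 growth lines formed after it.
Excluding 15 false growth lines: 278 − 15 = 263.
1958 − 263 = 1695 CE.

1695 CE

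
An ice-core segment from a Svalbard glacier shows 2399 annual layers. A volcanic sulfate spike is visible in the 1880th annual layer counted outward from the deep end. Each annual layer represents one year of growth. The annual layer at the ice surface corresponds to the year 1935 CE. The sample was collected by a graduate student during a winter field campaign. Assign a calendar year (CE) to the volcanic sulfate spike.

Between annual layer 1880 and the ice surface there are 2399 − 1880 = 519 annual layers.
Counting back 519 years from 1935 CE places the volcanic sulfate spike in 1935 − 519 = 1416 CE.

1416 CE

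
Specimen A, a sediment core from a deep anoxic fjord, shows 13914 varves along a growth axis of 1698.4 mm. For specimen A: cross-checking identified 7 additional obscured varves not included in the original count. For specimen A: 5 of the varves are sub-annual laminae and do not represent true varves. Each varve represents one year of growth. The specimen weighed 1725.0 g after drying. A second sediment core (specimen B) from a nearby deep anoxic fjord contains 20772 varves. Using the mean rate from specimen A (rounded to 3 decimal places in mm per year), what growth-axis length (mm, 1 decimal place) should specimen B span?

Specimen A: after corrections the count is 13914 − 5 + 7 = 13916 varves.
A: 1698.4 mm over 13916 years gives 1698.4 / 13916 ≈ 0.122 mm/yr.
B's length ≈ 0.122 × 20772 = 2534.2 mm.

2534.2 mm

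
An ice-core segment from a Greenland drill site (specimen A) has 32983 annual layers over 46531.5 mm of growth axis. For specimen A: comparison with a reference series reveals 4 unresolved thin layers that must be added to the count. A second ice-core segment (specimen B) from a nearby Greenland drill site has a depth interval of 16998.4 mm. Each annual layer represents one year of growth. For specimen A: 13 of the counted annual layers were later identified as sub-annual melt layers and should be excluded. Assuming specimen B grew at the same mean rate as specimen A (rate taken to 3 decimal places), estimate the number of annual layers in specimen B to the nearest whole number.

Specimen A: correcting the raw count gives 32983 − 13 + 4 = 32974 true annual layers.
A: Extension rate ≈ 46531.5 / 32974 = 1.411 mm/year.
B spans 16998.4 / 1.411 = 12047.06 years ≈ 12047 annual layers.

12047 annual layers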